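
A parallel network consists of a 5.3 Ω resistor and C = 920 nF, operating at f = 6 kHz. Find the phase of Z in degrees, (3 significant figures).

-10.4°

ω = 2πf = 37700 rad/s
X_C = 1/(ωC) = 28.8 Ω
Parallel: admittances add. Y = 1/R + jωC
Y = (0.189 + j0.0347) S
|Y| = 0.192 S → |Z| = 1/|Y| = 5.21 Ω, ∠Z = −∠Y = -10.4°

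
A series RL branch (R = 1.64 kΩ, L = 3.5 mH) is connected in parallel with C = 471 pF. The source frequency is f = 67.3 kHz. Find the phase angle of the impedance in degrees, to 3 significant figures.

ω = 2πf = 422900 rad/s
X_L = ωL = 1480 Ω
X_C = 1/(ωC) = 5020 Ω
Branch 1 (R+jX_L): Z₁ = 1640 + j1480 Ω, |Z₁| = 2210 Ω
Branch 2 (−jX_C): Z₂ = −j5020 Ω
Parallel: Z = Z₁Z₂/(Z₁+Z₂), |Z| = 2840 Ω, ∠Z = 17.2°

17.2°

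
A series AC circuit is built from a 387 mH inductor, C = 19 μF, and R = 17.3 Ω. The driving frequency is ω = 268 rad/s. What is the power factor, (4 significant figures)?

X_L = ωL = 103.7 Ω
X_C = 1/(ωC) = 196.4 Ω
Net reactance X = X_L − X_C = -92.67 Ω
Z = 17.30 − j92.67 Ω
|Z| = √(17.30² + 92.67²) = 94.27 Ω
∠Z = arctan(-92.67/17.30) = -79.43°
cos φ = cos(-79.43°) = 0.1835

0.1835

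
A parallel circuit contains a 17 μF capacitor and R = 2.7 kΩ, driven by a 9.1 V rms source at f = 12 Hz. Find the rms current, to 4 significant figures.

12.14 mA

ω = 2πf = 75.40 rad/s
X_C = 1/(ωC) = 780.2 Ω
Parallel: admittances add. Y = 1/R + jωC
Y = (0.0003704 + j0.001282) S
|Y| = 0.001334 S → |Z| = 1/|Y| = 749.5 Ω, ∠Z = −∠Y = -73.88°
I = V/|Z| = 9.1/749.5 = 12.14 mA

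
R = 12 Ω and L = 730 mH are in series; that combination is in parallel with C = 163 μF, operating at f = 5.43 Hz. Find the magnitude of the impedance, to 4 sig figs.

32.00 Ω

ω = 2πf = 34.12 rad/s
X_L = ωL = 24.91 Ω
X_C = 1/(ωC) = 179.8 Ω
Branch 1 (R+jX_L): Z₁ = 12.00 + j24.91 Ω, |Z₁| = 27.65 Ω
Branch 2 (−jX_C): Z₂ = −j179.8 Ω
Parallel: Z = Z₁Z₂/(Z₁+Z₂), |Z| = 32.00 Ω, ∠Z = 59.85°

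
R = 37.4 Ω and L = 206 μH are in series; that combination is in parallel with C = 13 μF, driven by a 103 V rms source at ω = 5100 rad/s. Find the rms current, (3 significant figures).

7.29 A

X_L = ωL = 1.05 Ω
X_C = 1/(ωC) = 15.1 Ω
Branch 1 (R+jX_L): Z₁ = 37.4 + j1.05 Ω, |Z₁| = 37.4 Ω
Branch 2 (−jX_C): Z₂ = −j15.1 Ω
Parallel: Z = Z₁Z₂/(Z₁+Z₂), |Z| = 14.1 Ω, ∠Z = -67.8°
I = V/|Z| = 103/14.1 = 7.29 A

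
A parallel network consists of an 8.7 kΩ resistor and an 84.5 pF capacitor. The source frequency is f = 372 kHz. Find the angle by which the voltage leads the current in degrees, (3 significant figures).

-59.8°

ω = 2πf = 2.337e+06 rad/s
X_C = 1/(ωC) = 5060 Ω
Parallel: admittances add. Y = 1/R + jωC
Y = (0.000115 + j0.000198) S
|Y| = 0.000229 S → |Z| = 1/|Y| = 4380 Ω, ∠Z = −∠Y = -59.8°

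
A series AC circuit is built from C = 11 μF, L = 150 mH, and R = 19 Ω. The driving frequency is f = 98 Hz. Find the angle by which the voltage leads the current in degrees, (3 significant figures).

ω = 2πf = 615.8 rad/s
X_L = ωL = 92.4 Ω
X_C = 1/(ωC) = 148 Ω
Net reactance X = X_L − X_C = -55.3 Ω
Z = 19.0 − j55.3 Ω
|Z| = √(19.0² + 55.3²) = 58.5 Ω
∠Z = arctan(-55.3/19.0) = -71.0°

-71.0°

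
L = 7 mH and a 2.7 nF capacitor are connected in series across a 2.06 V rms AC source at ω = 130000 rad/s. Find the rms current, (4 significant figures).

1.062 mA

X_L = ωL = 910.0 Ω
X_C = 1/(ωC) = 2849 Ω
Net reactance X = X_L − X_C = -1939 Ω
Z = − j1939 Ω
|Z| = √(0² + 1939²) = 1939 Ω
I = V/|Z| = 2.06/1939 = 1.062 mA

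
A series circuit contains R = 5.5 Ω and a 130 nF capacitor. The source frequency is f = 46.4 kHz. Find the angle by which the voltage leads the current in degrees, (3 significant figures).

-78.2°

ω = 2πf = 291500 rad/s
X_C = 1/(ωC) = 26.4 Ω
Z = 5.50 − j26.4 Ω
|Z| = √(5.50² + 26.4²) = 27.0 Ω
∠Z = arctan(-26.4/5.50) = -78.2°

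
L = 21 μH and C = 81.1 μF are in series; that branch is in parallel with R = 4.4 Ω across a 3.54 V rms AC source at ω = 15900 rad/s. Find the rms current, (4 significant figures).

8.057 A

X_L = ωL = 0.3339 Ω
X_C = 1/(ωC) = 0.7755 Ω
Branch 1: Z₁ = R = 4.400 Ω
Branch 2 (series LC): Z₂ = j(X_L − X_C) = −j0.4416 Ω
Parallel: Z = Z₁Z₂/(Z₁+Z₂), |Z| = 0.4394 Ω, ∠Z = -84.27°
I = V/|Z| = 3.54/0.4394 = 8.057 A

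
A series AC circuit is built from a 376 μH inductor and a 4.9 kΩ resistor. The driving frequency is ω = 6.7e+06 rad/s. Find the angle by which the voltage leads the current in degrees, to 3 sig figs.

X_L = ωL = 2520 Ω
Z = 4900 + j2520 Ω
|Z| = √(4900² + 2520²) = 5510 Ω
∠Z = arctan(2520/4900) = 27.2°

27.2°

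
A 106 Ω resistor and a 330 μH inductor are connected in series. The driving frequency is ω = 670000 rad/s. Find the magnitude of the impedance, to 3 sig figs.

245 Ω

X_L = ωL = 221 Ω
Z = 106 + j221 Ω
|Z| = √(106² + 221²) = 245 Ω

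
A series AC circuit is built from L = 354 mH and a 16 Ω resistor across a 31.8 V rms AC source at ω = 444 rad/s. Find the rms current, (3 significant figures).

X_L = ωL = 157 Ω
Z = 16.0 + j157 Ω
|Z| = √(16.0² + 157²) = 158 Ω
I = V/|Z| = 31.8/158 = 201 mA

201 mA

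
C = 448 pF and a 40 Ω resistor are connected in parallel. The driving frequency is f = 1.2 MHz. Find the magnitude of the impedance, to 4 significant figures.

ω = 2πf = 7.54e+06 rad/s
X_C = 1/(ωC) = 296.0 Ω
Parallel: admittances add. Y = 1/R + jωC
Y = (0.02500 + j0.003378) S
|Y| = 0.02523 S → |Z| = 1/|Y| = 39.64 Ω, ∠Z = −∠Y = -7.695°

39.64 Ω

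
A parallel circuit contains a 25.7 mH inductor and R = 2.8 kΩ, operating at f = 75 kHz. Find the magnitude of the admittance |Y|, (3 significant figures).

367 μS

ω = 2πf = 471200 rad/s
X_L = ωL = 12100 Ω
Parallel: admittances add. Y = 1/R + 1/(jωL)
Y = (0.000357 − j8.26e-05) S
|Y| = 0.000367 S → |Z| = 1/|Y| = 2730 Ω, ∠Z = −∠Y = 13.0°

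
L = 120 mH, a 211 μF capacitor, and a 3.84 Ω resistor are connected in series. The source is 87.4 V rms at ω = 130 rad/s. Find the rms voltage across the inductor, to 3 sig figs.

64.3 V

X_L = ωL = 15.6 Ω
X_C = 1/(ωC) = 36.5 Ω
Net reactance X = X_L − X_C = -20.9 Ω
Z = 3.84 − j20.9 Ω
|Z| = √(3.84² + 20.9²) = 21.2 Ω
I = V/|Z| = 4.12 A
V_L = I·|Z_L| = 4.12 × 15.6 = 64.3 V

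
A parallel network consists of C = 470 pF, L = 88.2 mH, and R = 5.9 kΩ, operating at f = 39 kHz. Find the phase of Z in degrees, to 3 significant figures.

-22.1°

ω = 2πf = 245000 rad/s
X_L = ωL = 21600 Ω
X_C = 1/(ωC) = 8680 Ω
Parallel: admittances add. Y = 1/R + 1/(jωL) + jωC
Y = (0.000169 + j6.89e-05) S
|Y| = 0.000183 S → |Z| = 1/|Y| = 5470 Ω, ∠Z = −∠Y = -22.1°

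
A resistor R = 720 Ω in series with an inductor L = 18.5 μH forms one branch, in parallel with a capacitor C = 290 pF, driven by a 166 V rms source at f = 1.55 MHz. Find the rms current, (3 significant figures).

ω = 2πf = 9.739e+06 rad/s
X_L = ωL = 180 Ω
X_C = 1/(ωC) = 354 Ω
Branch 1 (R+jX_L): Z₁ = 720 + j180 Ω, |Z₁| = 742 Ω
Branch 2 (−jX_C): Z₂ = −j354 Ω
Parallel: Z = Z₁Z₂/(Z₁+Z₂), |Z| = 355 Ω, ∠Z = -62.4°
I = V/|Z| = 166/355 = 468 mA

468 mA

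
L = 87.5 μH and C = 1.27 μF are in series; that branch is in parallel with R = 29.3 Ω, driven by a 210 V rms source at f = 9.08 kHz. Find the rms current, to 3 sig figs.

ω = 2πf = 57050 rad/s
X_L = ωL = 4.99 Ω
X_C = 1/(ωC) = 13.8 Ω
Branch 1: Z₁ = R = 29.3 Ω
Branch 2 (series LC): Z₂ = j(X_L − X_C) = −j8.81 Ω
Parallel: Z = Z₁Z₂/(Z₁+Z₂), |Z| = 8.44 Ω, ∠Z = -73.3°
I = V/|Z| = 210/8.44 = 24.9 A

24.9 A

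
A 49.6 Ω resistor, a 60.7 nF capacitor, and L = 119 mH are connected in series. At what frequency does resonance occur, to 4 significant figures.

1.873 kHz

ω₀ = 1/√(LC) = 1/√(0.119 × 6.07e-08) = 11770 rad/s
f₀ = ω₀/(2π) = 1.873 kHz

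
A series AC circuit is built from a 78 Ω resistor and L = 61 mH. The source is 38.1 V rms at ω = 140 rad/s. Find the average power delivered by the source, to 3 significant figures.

X_L = ωL = 8.54 Ω
Z = 78.0 + j8.54 Ω
|Z| = √(78.0² + 8.54²) = 78.5 Ω
∠Z = arctan(8.54/78.0) = 6.25°
I = V/|Z| = 486 mA
P = VI cos φ = 38.1 × 0.486 × cos(6.25°) = 18.4 W

18.4 W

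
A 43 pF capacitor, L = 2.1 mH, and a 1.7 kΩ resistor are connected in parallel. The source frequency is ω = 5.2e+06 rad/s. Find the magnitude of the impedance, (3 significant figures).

X_L = ωL = 10900 Ω
X_C = 1/(ωC) = 4470 Ω
Parallel: admittances add. Y = 1/R + 1/(jωL) + jωC
Y = (0.000588 + j0.000132) S
|Y| = 0.000603 S → |Z| = 1/|Y| = 1660 Ω, ∠Z = −∠Y = -12.6°

1660 Ω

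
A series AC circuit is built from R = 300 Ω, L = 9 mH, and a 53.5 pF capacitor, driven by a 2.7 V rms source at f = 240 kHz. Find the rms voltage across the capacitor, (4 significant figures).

ω = 2πf = 1.508e+06 rad/s
X_L = ωL = 13570 Ω
X_C = 1/(ωC) = 12400 Ω
Net reactance X = X_L − X_C = 1176 Ω
Z = 300.0 + j1176 Ω
|Z| = √(300.0² + 1176²) = 1214 Ω
I = V/|Z| = 2.224 mA
V_C = I·|Z_C| = 0.002224 × 12400 = 27.57 V

27.57 V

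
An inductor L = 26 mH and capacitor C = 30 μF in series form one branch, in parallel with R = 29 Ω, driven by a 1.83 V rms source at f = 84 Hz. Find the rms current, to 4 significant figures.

ω = 2πf = 527.8 rad/s
X_L = ωL = 13.72 Ω
X_C = 1/(ωC) = 63.16 Ω
Branch 1: Z₁ = R = 29.00 Ω
Branch 2 (series LC): Z₂ = j(X_L − X_C) = −j49.43 Ω
Parallel: Z = Z₁Z₂/(Z₁+Z₂), |Z| = 25.01 Ω, ∠Z = -30.40°
I = V/|Z| = 1.83/25.01 = 73.16 mA

73.16 mA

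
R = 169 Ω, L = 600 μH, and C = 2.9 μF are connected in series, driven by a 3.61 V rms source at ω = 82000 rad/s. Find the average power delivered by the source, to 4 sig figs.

72.01 mW

X_L = ωL = 49.20 Ω
X_C = 1/(ωC) = 4.205 Ω
Net reactance X = X_L − X_C = 44.99 Ω
Z = 169.0 + j44.99 Ω
|Z| = √(169.0² + 44.99²) = 174.9 Ω
∠Z = arctan(44.99/169.0) = 14.91°
I = V/|Z| = 20.64 mA
P = VI cos φ = 3.61 × 0.02064 × cos(14.91°) = 72.01 mW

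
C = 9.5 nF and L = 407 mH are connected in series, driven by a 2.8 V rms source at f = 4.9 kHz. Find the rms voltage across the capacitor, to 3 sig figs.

ω = 2πf = 30790 rad/s
X_L = ωL = 12500 Ω
X_C = 1/(ωC) = 3420 Ω
Net reactance X = X_L − X_C = 9110 Ω
Z = j9110 Ω
|Z| = √(0² + 9110²) = 9110 Ω
I = V/|Z| = 307 μA
V_C = I·|Z_C| = 0.000307 × 3420 = 1.05 V

1.05 V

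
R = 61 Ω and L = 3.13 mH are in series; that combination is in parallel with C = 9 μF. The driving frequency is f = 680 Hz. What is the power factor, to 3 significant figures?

0.408

ω = 2πf = 4273 rad/s
X_L = ωL = 13.4 Ω
X_C = 1/(ωC) = 26.0 Ω
Branch 1 (R+jX_L): Z₁ = 61.0 + j13.4 Ω, |Z₁| = 62.4 Ω
Branch 2 (−jX_C): Z₂ = −j26.0 Ω
Parallel: Z = Z₁Z₂/(Z₁+Z₂), |Z| = 26.1 Ω, ∠Z = -65.9°
cos φ = cos(-65.9°) = 0.408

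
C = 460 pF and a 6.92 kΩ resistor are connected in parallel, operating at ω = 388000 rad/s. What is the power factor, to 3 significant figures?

X_C = 1/(ωC) = 5600 Ω
Parallel: admittances add. Y = 1/R + jωC
Y = (0.000145 + j0.000178) S
|Y| = 0.000230 S → |Z| = 1/|Y| = 4350 Ω, ∠Z = −∠Y = -51.0°
cos φ = cos(-51.0°) = 0.629

0.629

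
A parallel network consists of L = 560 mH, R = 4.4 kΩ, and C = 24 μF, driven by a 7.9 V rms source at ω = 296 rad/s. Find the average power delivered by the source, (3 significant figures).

14.2 mW

X_L = ωL = 166 Ω
X_C = 1/(ωC) = 141 Ω
Parallel: admittances add. Y = 1/R + 1/(jωL) + jωC
Y = (0.000227 + j0.00107) S
|Y| = 0.00110 S → |Z| = 1/|Y| = 913 Ω, ∠Z = −∠Y = -78.0°
I = V/|Z| = 8.65 mA
P = VI cos φ = 7.9 × 0.00865 × cos(-78.0°) = 14.2 mW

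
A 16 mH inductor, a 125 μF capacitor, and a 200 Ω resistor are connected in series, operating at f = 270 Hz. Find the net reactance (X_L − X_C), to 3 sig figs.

22.4 Ω

ω = 2πf = 1696 rad/s
X_L = ωL = 27.1 Ω
X_C = 1/(ωC) = 4.72 Ω
X = 27.1 − 4.72 = 22.4 Ω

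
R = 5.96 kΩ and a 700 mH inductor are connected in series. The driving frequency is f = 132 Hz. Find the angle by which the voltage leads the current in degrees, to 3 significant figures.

5.56°

ω = 2πf = 829.4 rad/s
X_L = ωL = 581 Ω
Z = 5960 + j581 Ω
|Z| = √(5960² + 581²) = 5990 Ω
∠Z = arctan(581/5960) = 5.56°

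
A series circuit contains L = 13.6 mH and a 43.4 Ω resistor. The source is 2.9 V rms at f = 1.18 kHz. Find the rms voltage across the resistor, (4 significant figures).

ω = 2πf = 7414 rad/s
X_L = ωL = 100.8 Ω
Z = 43.40 + j100.8 Ω
|Z| = √(43.40² + 100.8²) = 109.8 Ω
I = V/|Z| = 26.42 mA
V_R = I·|Z_R| = 0.02642 × 43.40 = 1.147 V

1.147 V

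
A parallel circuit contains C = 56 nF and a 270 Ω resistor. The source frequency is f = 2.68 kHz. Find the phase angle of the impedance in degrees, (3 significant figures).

-14.3°

ω = 2πf = 16840 rad/s
X_C = 1/(ωC) = 1060 Ω
Parallel: admittances add. Y = 1/R + jωC
Y = (0.00370 + j0.000943) S
|Y| = 0.00382 S → |Z| = 1/|Y| = 262 Ω, ∠Z = −∠Y = -14.3°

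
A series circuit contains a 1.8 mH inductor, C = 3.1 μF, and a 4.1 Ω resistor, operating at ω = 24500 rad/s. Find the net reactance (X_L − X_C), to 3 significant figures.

X_L = ωL = 44.1 Ω
X_C = 1/(ωC) = 13.2 Ω
X = 44.1 − 13.2 = 30.9 Ω

30.9 Ω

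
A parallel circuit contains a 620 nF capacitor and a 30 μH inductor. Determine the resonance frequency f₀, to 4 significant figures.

ω₀ = 1/√(LC) = 1/√(3e-05 × 6.2e-07) = 231900 rad/s
f₀ = ω₀/(2π) = 36.90 kHz

36.90 kHz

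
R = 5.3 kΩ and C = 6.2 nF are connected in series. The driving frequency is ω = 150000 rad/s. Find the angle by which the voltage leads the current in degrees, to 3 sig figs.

-11.5°

X_C = 1/(ωC) = 1080 Ω
Z = 5300 − j1080 Ω
|Z| = √(5300² + 1080²) = 5410 Ω
∠Z = arctan(-1080/5300) = -11.5°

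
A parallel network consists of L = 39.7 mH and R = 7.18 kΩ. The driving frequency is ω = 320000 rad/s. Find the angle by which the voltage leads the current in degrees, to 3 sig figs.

29.5°

X_L = ωL = 12700 Ω
Parallel: admittances add. Y = 1/R + 1/(jωL)
Y = (0.000139 − j7.87e-05) S
|Y| = 0.000160 S → |Z| = 1/|Y| = 6250 Ω, ∠Z = −∠Y = 29.5°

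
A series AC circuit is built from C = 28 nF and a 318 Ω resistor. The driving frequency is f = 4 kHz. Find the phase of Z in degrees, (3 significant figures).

ω = 2πf = 25130 rad/s
X_C = 1/(ωC) = 1420 Ω
Z = 318 − j1420 Ω
|Z| = √(318² + 1420²) = 1460 Ω
∠Z = arctan(-1420/318) = -77.4°

-77.4°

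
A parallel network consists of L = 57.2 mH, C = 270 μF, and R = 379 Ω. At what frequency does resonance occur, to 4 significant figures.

40.50 Hz

ω₀ = 1/√(LC) = 1/√(0.0572 × 0.00027) = 254.5 rad/s
f₀ = ω₀/(2π) = 40.50 Hz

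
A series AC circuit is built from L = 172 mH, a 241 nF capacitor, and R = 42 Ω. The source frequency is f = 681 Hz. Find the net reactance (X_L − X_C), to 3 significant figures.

ω = 2πf = 4279 rad/s
X_L = ωL = 736 Ω
X_C = 1/(ωC) = 970 Ω
X = 736 − 970 = -234 Ω

-234 Ω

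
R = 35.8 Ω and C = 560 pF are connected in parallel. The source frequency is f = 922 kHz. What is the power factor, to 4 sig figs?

ω = 2πf = 5.793e+06 rad/s
X_C = 1/(ωC) = 308.2 Ω
Parallel: admittances add. Y = 1/R + jωC
Y = (0.02793 + j0.003244) S
|Y| = 0.02812 S → |Z| = 1/|Y| = 35.56 Ω, ∠Z = −∠Y = -6.625°
cos φ = cos(-6.625°) = 0.9933

0.9933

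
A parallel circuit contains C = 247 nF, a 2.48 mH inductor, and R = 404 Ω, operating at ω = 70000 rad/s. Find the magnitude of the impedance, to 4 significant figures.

84.80 Ω

X_L = ωL = 173.6 Ω
X_C = 1/(ωC) = 57.84 Ω
Parallel: admittances add. Y = 1/R + 1/(jωL) + jωC
Y = (0.002475 + j0.01153) S
|Y| = 0.01179 S → |Z| = 1/|Y| = 84.80 Ω, ∠Z = −∠Y = -77.88°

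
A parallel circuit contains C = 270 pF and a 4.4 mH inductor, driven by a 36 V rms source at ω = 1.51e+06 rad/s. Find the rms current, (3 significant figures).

X_L = ωL = 6640 Ω
X_C = 1/(ωC) = 2450 Ω
Parallel: admittances add. Y = 1/(jωL) + jωC
Y = (0 + j0.000257) S
|Y| = 0.000257 S → |Z| = 1/|Y| = 3890 Ω, ∠Z = −∠Y = -90.0°
I = V/|Z| = 36/3890 = 9.26 mA

9.26 mA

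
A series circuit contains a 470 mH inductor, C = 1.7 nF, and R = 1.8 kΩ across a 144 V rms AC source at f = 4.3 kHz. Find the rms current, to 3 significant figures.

15.6 mA

ω = 2πf = 27020 rad/s
X_L = ωL = 12700 Ω
X_C = 1/(ωC) = 21800 Ω
Net reactance X = X_L − X_C = -9070 Ω
Z = 1800 − j9070 Ω
|Z| = √(1800² + 9070²) = 9250 Ω
I = V/|Z| = 144/9250 = 15.6 mA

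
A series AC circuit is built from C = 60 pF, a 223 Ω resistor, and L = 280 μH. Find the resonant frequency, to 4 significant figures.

ω₀ = 1/√(LC) = 1/√(0.00028 × 6e-11) = 7.715e+06 rad/s
f₀ = ω₀/(2π) = 1.228 MHz

1.228 MHz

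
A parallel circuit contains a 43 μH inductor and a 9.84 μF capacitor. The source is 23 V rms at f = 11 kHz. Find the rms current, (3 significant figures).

7.90 A

ω = 2πf = 69120 rad/s
X_L = ωL = 2.97 Ω
X_C = 1/(ωC) = 1.47 Ω
Parallel: admittances add. Y = 1/(jωL) + jωC
Y = (0 + j0.344) S
|Y| = 0.344 S → |Z| = 1/|Y| = 2.91 Ω, ∠Z = −∠Y = -90.0°
I = V/|Z| = 23/2.91 = 7.90 A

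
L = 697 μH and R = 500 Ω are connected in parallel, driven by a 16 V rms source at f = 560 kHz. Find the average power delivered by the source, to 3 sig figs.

ω = 2πf = 3.519e+06 rad/s
X_L = ωL = 2450 Ω
Parallel: admittances add. Y = 1/R + 1/(jωL)
Y = (0.00200 − j0.000408) S
|Y| = 0.00204 S → |Z| = 1/|Y| = 490 Ω, ∠Z = −∠Y = 11.5°
I = V/|Z| = 32.7 mA
P = VI cos φ = 16 × 0.0327 × cos(11.5°) = 512 mW

512 mW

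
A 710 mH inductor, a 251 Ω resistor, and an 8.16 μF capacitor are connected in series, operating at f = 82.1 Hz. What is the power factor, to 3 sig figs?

0.890

ω = 2πf = 515.8 rad/s
X_L = ωL = 366 Ω
X_C = 1/(ωC) = 238 Ω
Net reactance X = X_L − X_C = 129 Ω
Z = 251 + j129 Ω
|Z| = √(251² + 129²) = 282 Ω
∠Z = arctan(129/251) = 27.1°
cos φ = cos(27.1°) = 0.890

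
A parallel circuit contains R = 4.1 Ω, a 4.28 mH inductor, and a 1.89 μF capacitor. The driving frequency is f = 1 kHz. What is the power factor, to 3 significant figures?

0.995

ω = 2πf = 6283 rad/s
X_L = ωL = 26.9 Ω
X_C = 1/(ωC) = 84.2 Ω
Parallel: admittances add. Y = 1/R + 1/(jωL) + jωC
Y = (0.244 − j0.0253) S
|Y| = 0.245 S → |Z| = 1/|Y| = 4.08 Ω, ∠Z = −∠Y = 5.92°
cos φ = cos(5.92°) = 0.995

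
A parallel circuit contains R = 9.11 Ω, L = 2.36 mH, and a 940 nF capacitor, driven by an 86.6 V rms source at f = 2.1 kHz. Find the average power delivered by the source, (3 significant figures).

ω = 2πf = 13190 rad/s
X_L = ωL = 31.1 Ω
X_C = 1/(ωC) = 80.6 Ω
Parallel: admittances add. Y = 1/R + 1/(jωL) + jωC
Y = (0.110 − j0.0197) S
|Y| = 0.112 S → |Z| = 1/|Y| = 8.97 Ω, ∠Z = −∠Y = 10.2°
I = V/|Z| = 9.66 A
P = VI cos φ = 86.6 × 9.66 × cos(10.2°) = 823 W

823 W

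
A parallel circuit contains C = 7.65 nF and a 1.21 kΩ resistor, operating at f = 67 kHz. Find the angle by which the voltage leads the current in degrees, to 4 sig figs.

-75.61°

ω = 2πf = 421000 rad/s
X_C = 1/(ωC) = 310.5 Ω
Parallel: admittances add. Y = 1/R + jωC
Y = (0.0008264 + j0.003220) S
|Y| = 0.003325 S → |Z| = 1/|Y| = 300.8 Ω, ∠Z = −∠Y = -75.61°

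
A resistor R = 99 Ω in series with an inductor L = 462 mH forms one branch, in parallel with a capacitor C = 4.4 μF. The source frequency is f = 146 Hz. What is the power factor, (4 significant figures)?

0.2790

ω = 2πf = 917.3 rad/s
X_L = ωL = 423.8 Ω
X_C = 1/(ωC) = 247.8 Ω
Branch 1 (R+jX_L): Z₁ = 99.00 + j423.8 Ω, |Z₁| = 435.2 Ω
Branch 2 (−jX_C): Z₂ = −j247.8 Ω
Parallel: Z = Z₁Z₂/(Z₁+Z₂), |Z| = 533.8 Ω, ∠Z = -73.80°
cos φ = cos(-73.80°) = 0.2790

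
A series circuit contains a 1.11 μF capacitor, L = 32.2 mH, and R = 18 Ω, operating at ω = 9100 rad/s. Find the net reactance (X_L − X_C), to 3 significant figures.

194 Ω

X_L = ωL = 293 Ω
X_C = 1/(ωC) = 99.0 Ω
X = 293 − 99.0 = 194 Ω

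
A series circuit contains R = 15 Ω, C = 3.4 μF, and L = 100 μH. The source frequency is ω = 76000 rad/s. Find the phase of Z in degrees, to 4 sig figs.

X_L = ωL = 7.600 Ω
X_C = 1/(ωC) = 3.870 Ω
Net reactance X = X_L − X_C = 3.730 Ω
Z = 15.00 + j3.730 Ω
|Z| = √(15.00² + 3.730²) = 15.46 Ω
∠Z = arctan(3.730/15.00) = 13.96°

13.96°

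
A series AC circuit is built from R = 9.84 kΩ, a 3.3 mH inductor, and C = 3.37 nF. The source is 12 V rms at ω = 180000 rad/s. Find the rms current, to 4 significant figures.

1.213 mA

X_L = ωL = 594.0 Ω
X_C = 1/(ωC) = 1649 Ω
Net reactance X = X_L − X_C = -1055 Ω
Z = 9840 − j1055 Ω
|Z| = √(9840² + 1055²) = 9896 Ω
I = V/|Z| = 12/9896 = 1.213 mA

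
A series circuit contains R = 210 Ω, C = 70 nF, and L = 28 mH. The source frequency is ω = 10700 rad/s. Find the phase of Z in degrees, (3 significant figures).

-78.5°

X_L = ωL = 300 Ω
X_C = 1/(ωC) = 1340 Ω
Net reactance X = X_L − X_C = -1040 Ω
Z = 210 − j1040 Ω
|Z| = √(210² + 1040²) = 1060 Ω
∠Z = arctan(-1040/210) = -78.5°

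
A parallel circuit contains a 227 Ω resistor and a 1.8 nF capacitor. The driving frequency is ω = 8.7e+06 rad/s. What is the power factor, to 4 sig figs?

0.2708

X_C = 1/(ωC) = 63.86 Ω
Parallel: admittances add. Y = 1/R + jωC
Y = (0.004405 + j0.01566) S
|Y| = 0.01627 S → |Z| = 1/|Y| = 61.47 Ω, ∠Z = −∠Y = -74.29°
cos φ = cos(-74.29°) = 0.2708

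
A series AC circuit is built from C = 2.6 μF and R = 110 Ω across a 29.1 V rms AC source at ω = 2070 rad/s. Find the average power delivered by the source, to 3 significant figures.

2.00 W

X_C = 1/(ωC) = 186 Ω
Z = 110 − j186 Ω
|Z| = √(110² + 186²) = 216 Ω
∠Z = arctan(-186/110) = -59.4°
I = V/|Z| = 135 mA
P = VI cos φ = 29.1 × 0.135 × cos(-59.4°) = 2.00 W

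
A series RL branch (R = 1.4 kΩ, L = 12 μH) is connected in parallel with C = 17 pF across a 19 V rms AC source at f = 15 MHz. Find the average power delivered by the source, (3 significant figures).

ω = 2πf = 9.425e+07 rad/s
X_L = ωL = 1130 Ω
X_C = 1/(ωC) = 624 Ω
Branch 1 (R+jX_L): Z₁ = 1400 + j1130 Ω, |Z₁| = 1800 Ω
Branch 2 (−jX_C): Z₂ = −j624 Ω
Parallel: Z = Z₁Z₂/(Z₁+Z₂), |Z| = 754 Ω, ∠Z = -71.0°
I = V/|Z| = 25.2 mA
P = VI cos φ = 19 × 0.0252 × cos(-71.0°) = 156 mW

156 mW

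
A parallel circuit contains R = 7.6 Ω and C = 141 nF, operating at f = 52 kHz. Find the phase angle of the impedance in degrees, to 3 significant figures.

-19.3°

ω = 2πf = 326700 rad/s
X_C = 1/(ωC) = 21.7 Ω
Parallel: admittances add. Y = 1/R + jωC
Y = (0.132 + j0.0461) S
|Y| = 0.139 S → |Z| = 1/|Y| = 7.17 Ω, ∠Z = −∠Y = -19.3°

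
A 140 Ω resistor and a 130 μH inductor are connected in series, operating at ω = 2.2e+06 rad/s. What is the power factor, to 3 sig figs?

X_L = ωL = 286 Ω
Z = 140 + j286 Ω
|Z| = √(140² + 286²) = 318 Ω
∠Z = arctan(286/140) = 63.9°
cos φ = cos(63.9°) = 0.440

0.440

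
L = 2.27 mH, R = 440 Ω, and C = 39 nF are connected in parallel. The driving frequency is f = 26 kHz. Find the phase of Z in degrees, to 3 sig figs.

-58.3°

ω = 2πf = 163400 rad/s
X_L = ωL = 371 Ω
X_C = 1/(ωC) = 157 Ω
Parallel: admittances add. Y = 1/R + 1/(jωL) + jωC
Y = (0.00227 + j0.00367) S
|Y| = 0.00432 S → |Z| = 1/|Y| = 231 Ω, ∠Z = −∠Y = -58.3°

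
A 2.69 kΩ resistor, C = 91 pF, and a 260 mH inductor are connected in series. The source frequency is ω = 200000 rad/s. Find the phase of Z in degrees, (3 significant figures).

-47.6°

X_L = ωL = 52000 Ω
X_C = 1/(ωC) = 54900 Ω
Net reactance X = X_L − X_C = -2950 Ω
Z = 2690 − j2950 Ω
|Z| = √(2690² + 2950²) = 3990 Ω
∠Z = arctan(-2950/2690) = -47.6°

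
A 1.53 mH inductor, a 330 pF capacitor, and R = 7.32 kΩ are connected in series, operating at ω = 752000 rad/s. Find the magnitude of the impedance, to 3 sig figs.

7870 Ω

X_L = ωL = 1150 Ω
X_C = 1/(ωC) = 4030 Ω
Net reactance X = X_L − X_C = -2880 Ω
Z = 7320 − j2880 Ω
|Z| = √(7320² + 2880²) = 7870 Ω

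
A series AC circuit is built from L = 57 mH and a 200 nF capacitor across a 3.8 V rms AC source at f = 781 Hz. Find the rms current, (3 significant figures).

ω = 2πf = 4907 rad/s
X_L = ωL = 280 Ω
X_C = 1/(ωC) = 1020 Ω
Net reactance X = X_L − X_C = -739 Ω
Z = − j739 Ω
|Z| = √(0² + 739²) = 739 Ω
I = V/|Z| = 3.8/739 = 5.14 mA

5.14 mA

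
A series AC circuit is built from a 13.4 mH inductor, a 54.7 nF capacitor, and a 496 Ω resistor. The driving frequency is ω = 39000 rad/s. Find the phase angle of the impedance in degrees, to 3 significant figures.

6.20°

X_L = ωL = 523 Ω
X_C = 1/(ωC) = 469 Ω
Net reactance X = X_L − X_C = 53.8 Ω
Z = 496 + j53.8 Ω
|Z| = √(496² + 53.8²) = 499 Ω
∠Z = arctan(53.8/496) = 6.20°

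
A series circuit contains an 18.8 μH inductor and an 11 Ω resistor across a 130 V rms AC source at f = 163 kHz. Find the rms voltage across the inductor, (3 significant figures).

ω = 2πf = 1.024e+06 rad/s
X_L = ωL = 19.3 Ω
Z = 11.0 + j19.3 Ω
|Z| = √(11.0² + 19.3²) = 22.2 Ω
I = V/|Z| = 5.86 A
V_L = I·|Z_L| = 5.86 × 19.3 = 113 V

113 V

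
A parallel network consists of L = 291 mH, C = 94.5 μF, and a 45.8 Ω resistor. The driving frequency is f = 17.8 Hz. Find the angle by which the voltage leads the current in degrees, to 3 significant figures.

42.7°

ω = 2πf = 111.8 rad/s
X_L = ωL = 32.5 Ω
X_C = 1/(ωC) = 94.6 Ω
Parallel: admittances add. Y = 1/R + 1/(jωL) + jωC
Y = (0.0218 − j0.0202) S
|Y| = 0.0297 S → |Z| = 1/|Y| = 33.7 Ω, ∠Z = −∠Y = 42.7°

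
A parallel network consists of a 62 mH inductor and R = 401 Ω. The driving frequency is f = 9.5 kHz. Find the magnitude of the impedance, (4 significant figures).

398.7 Ω

ω = 2πf = 59690 rad/s
X_L = ωL = 3701 Ω
Parallel: admittances add. Y = 1/R + 1/(jωL)
Y = (0.002494 − j0.0002702) S
|Y| = 0.002508 S → |Z| = 1/|Y| = 398.7 Ω, ∠Z = −∠Y = 6.184°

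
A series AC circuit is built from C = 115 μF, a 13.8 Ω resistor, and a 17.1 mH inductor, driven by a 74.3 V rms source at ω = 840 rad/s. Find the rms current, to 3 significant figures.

X_L = ωL = 14.4 Ω
X_C = 1/(ωC) = 10.4 Ω
Net reactance X = X_L − X_C = 4.01 Ω
Z = 13.8 + j4.01 Ω
|Z| = √(13.8² + 4.01²) = 14.4 Ω
I = V/|Z| = 74.3/14.4 = 5.17 A

5.17 A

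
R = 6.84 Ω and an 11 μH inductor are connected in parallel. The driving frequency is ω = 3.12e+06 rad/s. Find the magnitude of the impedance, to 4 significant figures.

X_L = ωL = 34.32 Ω
Parallel: admittances add. Y = 1/R + 1/(jωL)
Y = (0.1462 − j0.02914) S
|Y| = 0.1491 S → |Z| = 1/|Y| = 6.708 Ω, ∠Z = −∠Y = 11.27°

6.708 Ω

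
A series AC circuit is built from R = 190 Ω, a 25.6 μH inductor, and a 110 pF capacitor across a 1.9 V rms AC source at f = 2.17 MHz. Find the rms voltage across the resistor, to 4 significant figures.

ω = 2πf = 1.363e+07 rad/s
X_L = ωL = 349.0 Ω
X_C = 1/(ωC) = 666.8 Ω
Net reactance X = X_L − X_C = -317.7 Ω
Z = 190.0 − j317.7 Ω
|Z| = √(190.0² + 317.7²) = 370.2 Ω
I = V/|Z| = 5.132 mA
V_R = I·|Z_R| = 0.005132 × 190.0 = 0.9752 V

0.9752 V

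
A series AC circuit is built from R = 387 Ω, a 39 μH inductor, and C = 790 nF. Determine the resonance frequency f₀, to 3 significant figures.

28.7 kHz

ω₀ = 1/√(LC) = 1/√(3.9e-05 × 7.9e-07) = 180200 rad/s
f₀ = ω₀/(2π) = 28.7 kHz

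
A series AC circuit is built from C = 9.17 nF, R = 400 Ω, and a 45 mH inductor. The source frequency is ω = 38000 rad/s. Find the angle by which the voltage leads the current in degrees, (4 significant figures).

-70.97°

X_L = ωL = 1710 Ω
X_C = 1/(ωC) = 2870 Ω
Net reactance X = X_L − X_C = -1160 Ω
Z = 400.0 − j1160 Ω
|Z| = √(400.0² + 1160²) = 1227 Ω
∠Z = arctan(-1160/400.0) = -70.97°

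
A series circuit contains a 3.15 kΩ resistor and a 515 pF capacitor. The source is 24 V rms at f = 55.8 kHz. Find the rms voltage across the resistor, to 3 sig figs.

11.9 V

ω = 2πf = 350600 rad/s
X_C = 1/(ωC) = 5540 Ω
Z = 3150 − j5540 Ω
|Z| = √(3150² + 5540²) = 6370 Ω
I = V/|Z| = 3.77 mA
V_R = I·|Z_R| = 0.00377 × 3150 = 11.9 V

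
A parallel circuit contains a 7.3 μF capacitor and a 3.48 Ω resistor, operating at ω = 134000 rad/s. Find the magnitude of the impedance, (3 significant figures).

X_C = 1/(ωC) = 1.02 Ω
Parallel: admittances add. Y = 1/R + jωC
Y = (0.287 + j0.978) S
|Y| = 1.02 S → |Z| = 1/|Y| = 0.981 Ω, ∠Z = −∠Y = -73.6°

0.981 Ω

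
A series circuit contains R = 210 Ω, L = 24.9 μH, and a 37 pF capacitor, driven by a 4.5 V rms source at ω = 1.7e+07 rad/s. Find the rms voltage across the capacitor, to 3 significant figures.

X_L = ωL = 423 Ω
X_C = 1/(ωC) = 1590 Ω
Net reactance X = X_L − X_C = -1170 Ω
Z = 210 − j1170 Ω
|Z| = √(210² + 1170²) = 1190 Ω
I = V/|Z| = 3.80 mA
V_C = I·|Z_C| = 0.00380 × 1590 = 6.04 V

6.04 V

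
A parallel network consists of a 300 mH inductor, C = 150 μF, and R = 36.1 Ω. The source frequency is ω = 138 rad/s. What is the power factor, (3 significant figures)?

0.992

X_L = ωL = 41.4 Ω
X_C = 1/(ωC) = 48.3 Ω
Parallel: admittances add. Y = 1/R + 1/(jωL) + jωC
Y = (0.0277 − j0.00345) S
|Y| = 0.0279 S → |Z| = 1/|Y| = 35.8 Ω, ∠Z = −∠Y = 7.11°
cos φ = cos(7.11°) = 0.992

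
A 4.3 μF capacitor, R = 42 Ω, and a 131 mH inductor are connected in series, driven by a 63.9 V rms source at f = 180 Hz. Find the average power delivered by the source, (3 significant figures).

33.8 W

ω = 2πf = 1131 rad/s
X_L = ωL = 148 Ω
X_C = 1/(ωC) = 206 Ω
Net reactance X = X_L − X_C = -57.5 Ω
Z = 42.0 − j57.5 Ω
|Z| = √(42.0² + 57.5²) = 71.2 Ω
∠Z = arctan(-57.5/42.0) = -53.8°
I = V/|Z| = 898 mA
P = VI cos φ = 63.9 × 0.898 × cos(-53.8°) = 33.8 W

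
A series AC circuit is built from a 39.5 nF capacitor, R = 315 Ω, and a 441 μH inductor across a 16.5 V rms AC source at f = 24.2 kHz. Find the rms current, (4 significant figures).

ω = 2πf = 152100 rad/s
X_L = ωL = 67.06 Ω
X_C = 1/(ωC) = 166.5 Ω
Net reactance X = X_L − X_C = -99.44 Ω
Z = 315.0 − j99.44 Ω
|Z| = √(315.0² + 99.44²) = 330.3 Ω
I = V/|Z| = 16.5/330.3 = 49.95 mA

49.95 mA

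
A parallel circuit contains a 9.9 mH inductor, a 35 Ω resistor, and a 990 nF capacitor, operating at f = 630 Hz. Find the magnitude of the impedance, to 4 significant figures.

27.92 Ω

ω = 2πf = 3958 rad/s
X_L = ωL = 39.19 Ω
X_C = 1/(ωC) = 255.2 Ω
Parallel: admittances add. Y = 1/R + 1/(jωL) + jωC
Y = (0.02857 − j0.02160) S
|Y| = 0.03582 S → |Z| = 1/|Y| = 27.92 Ω, ∠Z = −∠Y = 37.09°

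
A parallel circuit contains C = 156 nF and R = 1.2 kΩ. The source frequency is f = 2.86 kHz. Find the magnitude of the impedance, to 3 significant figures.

ω = 2πf = 17970 rad/s
X_C = 1/(ωC) = 357 Ω
Parallel: admittances add. Y = 1/R + jωC
Y = (0.000833 + j0.00280) S
|Y| = 0.00292 S → |Z| = 1/|Y| = 342 Ω, ∠Z = −∠Y = -73.4°

342 Ω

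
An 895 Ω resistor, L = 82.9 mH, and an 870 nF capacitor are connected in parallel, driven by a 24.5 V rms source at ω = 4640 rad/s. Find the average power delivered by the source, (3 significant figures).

671 mW

X_L = ωL = 385 Ω
X_C = 1/(ωC) = 248 Ω
Parallel: admittances add. Y = 1/R + 1/(jωL) + jωC
Y = (0.00112 + j0.00144) S
|Y| = 0.00182 S → |Z| = 1/|Y| = 549 Ω, ∠Z = −∠Y = -52.1°
I = V/|Z| = 44.6 mA
P = VI cos φ = 24.5 × 0.0446 × cos(-52.1°) = 671 mW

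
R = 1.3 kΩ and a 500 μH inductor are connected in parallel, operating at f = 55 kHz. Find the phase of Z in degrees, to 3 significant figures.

82.4°

ω = 2πf = 345600 rad/s
X_L = ωL = 173 Ω
Parallel: admittances add. Y = 1/R + 1/(jωL)
Y = (0.000769 − j0.00579) S
|Y| = 0.00584 S → |Z| = 1/|Y| = 171 Ω, ∠Z = −∠Y = 82.4°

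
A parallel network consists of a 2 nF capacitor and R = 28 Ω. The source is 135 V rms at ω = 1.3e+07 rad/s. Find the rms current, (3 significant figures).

5.96 A

X_C = 1/(ωC) = 38.5 Ω
Parallel: admittances add. Y = 1/R + jωC
Y = (0.0357 + j0.0260) S
|Y| = 0.0442 S → |Z| = 1/|Y| = 22.6 Ω, ∠Z = −∠Y = -36.1°
I = V/|Z| = 135/22.6 = 5.96 A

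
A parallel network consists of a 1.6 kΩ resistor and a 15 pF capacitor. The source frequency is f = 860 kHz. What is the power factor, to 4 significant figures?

ω = 2πf = 5.404e+06 rad/s
X_C = 1/(ωC) = 12340 Ω
Parallel: admittances add. Y = 1/R + jωC
Y = (0.0006250 + j8.105e-05) S
|Y| = 0.0006302 S → |Z| = 1/|Y| = 1587 Ω, ∠Z = −∠Y = -7.389°
cos φ = cos(-7.389°) = 0.9917

0.9917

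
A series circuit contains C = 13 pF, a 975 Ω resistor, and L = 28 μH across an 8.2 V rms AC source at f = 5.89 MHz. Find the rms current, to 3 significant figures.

5.75 mA

ω = 2πf = 3.701e+07 rad/s
X_L = ωL = 1040 Ω
X_C = 1/(ωC) = 2080 Ω
Net reactance X = X_L − X_C = -1040 Ω
Z = 975 − j1040 Ω
|Z| = √(975² + 1040²) = 1430 Ω
I = V/|Z| = 8.2/1430 = 5.75 mA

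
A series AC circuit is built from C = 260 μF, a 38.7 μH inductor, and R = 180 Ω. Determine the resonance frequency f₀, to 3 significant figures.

1.59 kHz

ω₀ = 1/√(LC) = 1/√(3.87e-05 × 0.00026) = 9969 rad/s
f₀ = ω₀/(2π) = 1.59 kHz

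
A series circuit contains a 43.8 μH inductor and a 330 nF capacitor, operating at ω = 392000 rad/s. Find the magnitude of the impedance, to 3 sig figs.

9.44 Ω

X_L = ωL = 17.2 Ω
X_C = 1/(ωC) = 7.73 Ω
Net reactance X = X_L − X_C = 9.44 Ω
Z = j9.44 Ω
|Z| = √(0² + 9.44²) = 9.44 Ω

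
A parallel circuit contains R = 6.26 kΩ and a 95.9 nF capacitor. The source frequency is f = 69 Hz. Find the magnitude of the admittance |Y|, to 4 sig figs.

ω = 2πf = 433.5 rad/s
X_C = 1/(ωC) = 24050 Ω
Parallel: admittances add. Y = 1/R + jωC
Y = (0.0001597 + j4.158e-05) S
|Y| = 0.0001651 S → |Z| = 1/|Y| = 6058 Ω, ∠Z = −∠Y = -14.59°

165.1 μS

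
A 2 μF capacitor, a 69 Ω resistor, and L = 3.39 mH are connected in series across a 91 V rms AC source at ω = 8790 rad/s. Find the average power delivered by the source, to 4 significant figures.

104.0 W

X_L = ωL = 29.80 Ω
X_C = 1/(ωC) = 56.88 Ω
Net reactance X = X_L − X_C = -27.08 Ω
Z = 69.00 − j27.08 Ω
|Z| = √(69.00² + 27.08²) = 74.13 Ω
∠Z = arctan(-27.08/69.00) = -21.43°
I = V/|Z| = 1.228 A
P = VI cos φ = 91 × 1.228 × cos(-21.43°) = 104.0 W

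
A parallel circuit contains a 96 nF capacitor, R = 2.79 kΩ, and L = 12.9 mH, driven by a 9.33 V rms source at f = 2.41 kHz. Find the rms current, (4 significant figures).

ω = 2πf = 15140 rad/s
X_L = ωL = 195.3 Ω
X_C = 1/(ωC) = 687.9 Ω
Parallel: admittances add. Y = 1/R + 1/(jωL) + jωC
Y = (0.0003584 − j0.003666) S
|Y| = 0.003683 S → |Z| = 1/|Y| = 271.5 Ω, ∠Z = −∠Y = 84.42°
I = V/|Z| = 9.33/271.5 = 34.36 mA

34.36 mA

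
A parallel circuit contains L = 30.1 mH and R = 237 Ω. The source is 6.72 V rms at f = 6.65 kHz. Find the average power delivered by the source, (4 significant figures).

190.5 mW

ω = 2πf = 41780 rad/s
X_L = ωL = 1258 Ω
Parallel: admittances add. Y = 1/R + 1/(jωL)
Y = (0.004219 − j0.0007951) S
|Y| = 0.004294 S → |Z| = 1/|Y| = 232.9 Ω, ∠Z = −∠Y = 10.67°
I = V/|Z| = 28.85 mA
P = VI cos φ = 6.72 × 0.02885 × cos(10.67°) = 190.5 mW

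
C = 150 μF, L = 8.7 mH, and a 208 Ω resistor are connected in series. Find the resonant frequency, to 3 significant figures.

ω₀ = 1/√(LC) = 1/√(0.0087 × 0.00015) = 875.4 rad/s
f₀ = ω₀/(2π) = 139 Hz

139 Hz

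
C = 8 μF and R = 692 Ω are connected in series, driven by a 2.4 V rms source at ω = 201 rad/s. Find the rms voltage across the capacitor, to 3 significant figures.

X_C = 1/(ωC) = 622 Ω
Z = 692 − j622 Ω
|Z| = √(692² + 622²) = 930 Ω
I = V/|Z| = 2.58 mA
V_C = I·|Z_C| = 0.00258 × 622 = 1.60 V

1.60 V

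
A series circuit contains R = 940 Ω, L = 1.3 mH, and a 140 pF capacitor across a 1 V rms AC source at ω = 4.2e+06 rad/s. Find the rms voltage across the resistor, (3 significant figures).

0.243 V

X_L = ωL = 5460 Ω
X_C = 1/(ωC) = 1700 Ω
Net reactance X = X_L − X_C = 3760 Ω
Z = 940 + j3760 Ω
|Z| = √(940² + 3760²) = 3880 Ω
I = V/|Z| = 258 μA
V_R = I·|Z_R| = 0.000258 × 940 = 0.243 V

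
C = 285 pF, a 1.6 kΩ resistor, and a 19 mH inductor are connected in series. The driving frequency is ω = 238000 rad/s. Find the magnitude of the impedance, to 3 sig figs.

10300 Ω

X_L = ωL = 4520 Ω
X_C = 1/(ωC) = 14700 Ω
Net reactance X = X_L − X_C = -10200 Ω
Z = 1600 − j10200 Ω
|Z| = √(1600² + 10200²) = 10300 Ω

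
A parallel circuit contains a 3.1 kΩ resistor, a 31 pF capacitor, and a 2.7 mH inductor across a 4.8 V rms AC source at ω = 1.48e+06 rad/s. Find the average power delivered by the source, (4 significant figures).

7.432 mW

X_L = ωL = 3996 Ω
X_C = 1/(ωC) = 21800 Ω
Parallel: admittances add. Y = 1/R + 1/(jωL) + jωC
Y = (0.0003226 − j0.0002044) S
|Y| = 0.0003819 S → |Z| = 1/|Y| = 2619 Ω, ∠Z = −∠Y = 32.36°
I = V/|Z| = 1.833 mA
P = VI cos φ = 4.8 × 0.001833 × cos(32.36°) = 7.432 mW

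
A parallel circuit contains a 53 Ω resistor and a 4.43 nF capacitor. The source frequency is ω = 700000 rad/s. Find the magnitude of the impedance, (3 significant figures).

X_C = 1/(ωC) = 322 Ω
Parallel: admittances add. Y = 1/R + jωC
Y = (0.0189 + j0.00310) S
|Y| = 0.0191 S → |Z| = 1/|Y| = 52.3 Ω, ∠Z = −∠Y = -9.33°

52.3 Ω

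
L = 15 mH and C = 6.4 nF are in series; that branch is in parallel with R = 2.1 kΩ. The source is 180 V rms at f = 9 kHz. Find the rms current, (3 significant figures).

127 mA

ω = 2πf = 56550 rad/s
X_L = ωL = 848 Ω
X_C = 1/(ωC) = 2760 Ω
Branch 1: Z₁ = R = 2100 Ω
Branch 2 (series LC): Z₂ = j(X_L − X_C) = −j1910 Ω
Parallel: Z = Z₁Z₂/(Z₁+Z₂), |Z| = 1410 Ω, ∠Z = -47.6°
I = V/|Z| = 180/1410 = 127 mA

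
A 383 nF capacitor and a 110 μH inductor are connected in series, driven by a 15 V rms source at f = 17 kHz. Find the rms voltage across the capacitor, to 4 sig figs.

28.88 V

ω = 2πf = 106800 rad/s
X_L = ωL = 11.75 Ω
X_C = 1/(ωC) = 24.44 Ω
Net reactance X = X_L − X_C = -12.69 Ω
Z = − j12.69 Ω
|Z| = √(0² + 12.69²) = 12.69 Ω
I = V/|Z| = 1.182 A
V_C = I·|Z_C| = 1.182 × 24.44 = 28.88 V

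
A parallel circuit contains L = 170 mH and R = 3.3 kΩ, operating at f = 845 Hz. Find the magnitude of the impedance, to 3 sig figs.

ω = 2πf = 5309 rad/s
X_L = ωL = 903 Ω
Parallel: admittances add. Y = 1/R + 1/(jωL)
Y = (0.000303 − j0.00111) S
|Y| = 0.00115 S → |Z| = 1/|Y| = 871 Ω, ∠Z = −∠Y = 74.7°

871 Ω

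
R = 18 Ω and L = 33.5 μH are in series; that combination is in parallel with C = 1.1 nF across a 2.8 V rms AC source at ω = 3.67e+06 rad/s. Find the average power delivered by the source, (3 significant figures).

9.14 mW

X_L = ωL = 123 Ω
X_C = 1/(ωC) = 248 Ω
Branch 1 (R+jX_L): Z₁ = 18.0 + j123 Ω, |Z₁| = 124 Ω
Branch 2 (−jX_C): Z₂ = −j248 Ω
Parallel: Z = Z₁Z₂/(Z₁+Z₂), |Z| = 244 Ω, ∠Z = 73.5°
I = V/|Z| = 11.5 mA
P = VI cos φ = 2.8 × 0.0115 × cos(73.5°) = 9.14 mW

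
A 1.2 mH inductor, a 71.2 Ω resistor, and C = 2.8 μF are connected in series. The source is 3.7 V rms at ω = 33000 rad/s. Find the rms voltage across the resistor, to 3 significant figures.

3.43 V

X_L = ωL = 39.6 Ω
X_C = 1/(ωC) = 10.8 Ω
Net reactance X = X_L − X_C = 28.8 Ω
Z = 71.2 + j28.8 Ω
|Z| = √(71.2² + 28.8²) = 76.8 Ω
I = V/|Z| = 48.2 mA
V_R = I·|Z_R| = 0.0482 × 71.2 = 3.43 V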